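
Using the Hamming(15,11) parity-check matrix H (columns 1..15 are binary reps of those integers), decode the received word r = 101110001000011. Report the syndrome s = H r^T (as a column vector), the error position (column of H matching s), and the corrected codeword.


s = (1, 0, 1, 1)^T, error position = 11, corrected codeword c = 101110001010011

Compute s = H r^T mod 2 one row at a time:
  s_1 = 0 + 1 + 0 + 0 + 0 + 0 + 1 + 1 = 3 ≡ 1 (mod 2).
  s_2 = 1 + 1 + 0 + 0 + 0 + 0 + 1 + 1 = 4 ≡ 0 (mod 2).
  s_3 = 0 + 1 + 0 + 0 + 0 + 0 + 1 + 1 = 3 ≡ 1 (mod 2).
  s_4 = 1 + 1 + 1 + 0 + 1 + 0 + 0 + 1 = 5 ≡ 1 (mod 2).
s = (1, 0, 1, 1)^T — this equals column 11 of H (binary 1011), so error is at position 11.
Correct: flip bit 11 of r = 101110001000011 to get c = 101110001010011.


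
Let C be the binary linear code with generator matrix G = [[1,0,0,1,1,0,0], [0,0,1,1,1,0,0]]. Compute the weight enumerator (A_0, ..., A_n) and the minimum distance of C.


Weight distribution: A_0 = 1, A_2 = 1, A_3 = 2. Minimum distance d = 2.

Enumerate all 2^2 = 4 messages m ∈ F_2^2.
For each, compute codeword c = mG in F_2^7, then tally its weight.
  m = 00 → c = 0000000, weight = 0.
  m = 10 → c = 1001100, weight = 3.
  m = 01 → c = 0011100, weight = 3.
  m = 11 → c = 1010000, weight = 2.
Tally weights:
  weight 0: 1 codewords.
  weight 2: 1 codewords.
  weight 3: 2 codewords.
Minimum distance d = smallest w > 0 with A_w > 0 = 2.
Sanity: Σ A_w = 4 = 2^2 = 4 ✓.


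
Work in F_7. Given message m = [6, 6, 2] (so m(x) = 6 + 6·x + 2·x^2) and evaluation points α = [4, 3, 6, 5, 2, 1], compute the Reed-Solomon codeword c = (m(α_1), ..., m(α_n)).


c = [6, 0, 2, 2, 5, 0]

Message polynomial: m(x) = 6 + 6·x + 2·x^2 (mod 7).
For each evaluation point α_i, compute m(α_i) mod 7:
  α_1 = 4: Horner steps 2 → 0 → 6, so m(4) = 6.
  α_2 = 3: Horner steps 2 → 5 → 0, so m(3) = 0.
  α_3 = 6: Horner steps 2 → 4 → 2, so m(6) = 2.
  α_4 = 5: Horner steps 2 → 2 → 2, so m(5) = 2.
  α_5 = 2: Horner steps 2 → 3 → 5, so m(2) = 5.
  α_6 = 1: Horner steps 2 → 1 → 0, so m(1) = 0.
Codeword c = [6, 0, 2, 2, 5, 0] ∈ F_7^6.


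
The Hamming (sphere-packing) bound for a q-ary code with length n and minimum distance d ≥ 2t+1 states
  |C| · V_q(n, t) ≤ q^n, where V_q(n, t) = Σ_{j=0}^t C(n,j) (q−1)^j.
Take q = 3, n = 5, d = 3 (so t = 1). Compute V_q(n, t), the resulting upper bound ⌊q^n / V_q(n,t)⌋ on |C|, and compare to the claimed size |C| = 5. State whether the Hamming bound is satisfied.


V_q(n, t) = 11, q^n = 243, Hamming bound = 22, |C| = 5 ≤ bound (satisfied).

Step 1: Compute V_q(n, t) = Σ_{j=0}^1 C(n, j) (q−1)^j.
  j = 0: C(5,0)·(2)^0 = 1·1 = 1.
  j = 1: C(5,1)·(2)^1 = 5·2 = 10.
  V_q(n, t) = 1 + 10 = 11.
Step 2: q^n = 3^5 = 243.
Step 3: Hamming bound ⌊q^n / V_q(n,t)⌋ = ⌊243/11⌋ = 22.
Step 4: Compare |C| = 5 to 22: satisfied.
The claimed |C| lies below the Hamming bound.


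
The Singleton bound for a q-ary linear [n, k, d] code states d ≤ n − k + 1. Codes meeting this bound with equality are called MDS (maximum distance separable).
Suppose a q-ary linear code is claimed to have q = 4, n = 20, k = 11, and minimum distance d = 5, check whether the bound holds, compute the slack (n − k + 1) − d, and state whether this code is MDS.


Singleton RHS = n − k + 1 = 10, slack = 5, bound satisfied, not MDS.

Singleton bound: d ≤ n − k + 1.
Here n = 20, k = 11, so n − k + 1 = 10.
Given d = 5, check d ≤ 10: YES.
Slack = (n − k + 1) − d = 5.
The code is NOT MDS (slack = 5 > 0).
Description: the claimed parameters are [20, 11, 5]_4; such a code would be non-MDS.


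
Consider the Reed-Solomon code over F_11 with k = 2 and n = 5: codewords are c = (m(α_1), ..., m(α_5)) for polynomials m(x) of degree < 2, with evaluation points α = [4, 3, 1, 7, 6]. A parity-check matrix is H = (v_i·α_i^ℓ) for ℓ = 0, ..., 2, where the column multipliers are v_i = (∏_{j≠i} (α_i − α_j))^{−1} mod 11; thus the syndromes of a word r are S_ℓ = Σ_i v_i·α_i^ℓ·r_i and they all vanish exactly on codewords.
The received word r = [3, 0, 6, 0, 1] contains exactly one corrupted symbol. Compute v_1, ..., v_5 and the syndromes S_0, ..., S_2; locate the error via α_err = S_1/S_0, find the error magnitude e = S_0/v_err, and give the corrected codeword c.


S = (2, 6, 7), error at position 2, error magnitude e = 7, c = [3, 4, 6, 0, 1].

Step 1: column multipliers v_i = (∏_{j≠i}(α_i − α_j))^{−1} mod 11.
  i = 1 (α = 4): (4−3)(4−1)(4−7)(4−6) = 1·3·(−3)·(−2) = 18 ≡ 7, so v_1 = 7^{−1} = 8 (mod 11).
  i = 2 (α = 3): (3−4)(3−1)(3−7)(3−6) = (−1)·2·(−4)·(−3) = −24 ≡ 9, so v_2 = 9^{−1} = 5 (mod 11).
  i = 3 (α = 1): (1−4)(1−3)(1−7)(1−6) = (−3)·(−2)·(−6)·(−5) = 180 ≡ 4, so v_3 = 4^{−1} = 3 (mod 11).
  i = 4 (α = 7): (7−4)(7−3)(7−1)(7−6) = 3·4·6·1 = 72 ≡ 6, so v_4 = 6^{−1} = 2 (mod 11).
  i = 5 (α = 6): (6−4)(6−3)(6−1)(6−7) = 2·3·5·(−1) = −30 ≡ 3, so v_5 = 3^{−1} = 4 (mod 11).
  v = [8, 5, 3, 2, 4].
Step 2: syndromes of r = [3, 0, 6, 0, 1] (all sums mod 11).
  S_0 = Σ v_i r_i = 8·3 + 5·0 + 3·6 + 2·0 + 4·1 = 46 ≡ 2.
  S_1 = Σ v_i α_i r_i = 8·4·3 + 5·3·0 + 3·1·6 + 2·7·0 + 4·6·1 = 138 ≡ 6.
  α_i^2 mod 11 = [5, 9, 1, 5, 3].
  S_2 = Σ v_i α_i^2 r_i = 8·5·3 + 5·9·0 + 3·1·6 + 2·5·0 + 4·3·1 = 150 ≡ 7.
  S = (2, 6, 7) ≠ 0, so r is not a codeword (an error is present).
Step 3: locate the error. For a single error e at position i, S_ℓ = v_i·e·α_i^ℓ, so α_err = S_1/S_0.
  S_0^{−1} = 2^{−1} = 6 (mod 11), so α_err = 6·6 = 36 ≡ 3 = α_2. Error position i = 2.
  Consistency check: S_2/S_1 = 7·2 = 14 ≡ 3 = α_err ✓ (single-error assumption holds).
Step 4: error magnitude e = S_0/v_2 = S_0·∏_{j≠2}(α_2 − α_j) = 2·9 = 18 ≡ 7 (mod 11).
Step 5: correct position 2: c_2 = r_2 − e = 0 − 7 ≡ 4 (mod 11). Hence c = [3, 4, 6, 0, 1].
  Check: interpolating c through the α_i gives m(x) = 7 + 10·x (degree < 2) with m(α_i) = c_i for every i, so c is indeed a codeword.


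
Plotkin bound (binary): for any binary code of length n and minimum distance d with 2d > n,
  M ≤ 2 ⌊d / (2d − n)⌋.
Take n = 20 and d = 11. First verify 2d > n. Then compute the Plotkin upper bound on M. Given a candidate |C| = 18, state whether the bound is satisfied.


Plotkin bound M ≤ 10; given |C| = 18 > bound (violated).

Check applicability: 2d = 22, n = 20.
2d − n = 2 > 0, so Plotkin applies.
Compute d/(2d−n) = 11/2 ≈ 5.5000.
⌊d/(2d−n)⌋ = 5.
Plotkin bound: M ≤ 2·5 = 10.
Given |C| = 18, check: VIOLATED.
This |C| is above the Plotkin bound, so no binary code with n = 20, d = 11 and 18 codewords exists.


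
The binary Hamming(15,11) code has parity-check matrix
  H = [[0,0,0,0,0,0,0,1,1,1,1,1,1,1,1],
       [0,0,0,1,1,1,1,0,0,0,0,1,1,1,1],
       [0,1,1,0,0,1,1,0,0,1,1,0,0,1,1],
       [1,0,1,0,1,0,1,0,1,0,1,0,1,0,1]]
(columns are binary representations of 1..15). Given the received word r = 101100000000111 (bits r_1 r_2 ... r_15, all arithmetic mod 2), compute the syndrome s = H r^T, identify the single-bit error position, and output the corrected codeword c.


s = (1, 0, 1, 0)^T, error position = 10, corrected codeword c = 101100000100111

Compute s = H r^T mod 2 one row at a time:
  s_1 = 0 + 0 + 0 + 0 + 0 + 1 + 1 + 1 = 3 ≡ 1 (mod 2).
  s_2 = 1 + 0 + 0 + 0 + 0 + 1 + 1 + 1 = 4 ≡ 0 (mod 2).
  s_3 = 0 + 1 + 0 + 0 + 0 + 0 + 1 + 1 = 3 ≡ 1 (mod 2).
  s_4 = 1 + 1 + 0 + 0 + 0 + 0 + 1 + 1 = 4 ≡ 0 (mod 2).
s = (1, 0, 1, 0)^T — this equals column 10 of H (binary 1010), so error is at position 10.
Correct: flip bit 10 of r = 101100000000111 to get c = 101100000100111.


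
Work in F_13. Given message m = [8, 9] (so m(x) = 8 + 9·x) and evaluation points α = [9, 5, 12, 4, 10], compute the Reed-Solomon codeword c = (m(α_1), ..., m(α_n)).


c = [11, 1, 12, 5, 7]

Message polynomial: m(x) = 8 + 9·x (mod 13).
For each evaluation point α_i, compute m(α_i) mod 13:
  α_1 = 9: Horner steps 9 → 11, so m(9) = 11.
  α_2 = 5: Horner steps 9 → 1, so m(5) = 1.
  α_3 = 12: Horner steps 9 → 12, so m(12) = 12.
  α_4 = 4: Horner steps 9 → 5, so m(4) = 5.
  α_5 = 10: Horner steps 9 → 7, so m(10) = 7.
Codeword c = [11, 1, 12, 5, 7] ∈ F_13^5.


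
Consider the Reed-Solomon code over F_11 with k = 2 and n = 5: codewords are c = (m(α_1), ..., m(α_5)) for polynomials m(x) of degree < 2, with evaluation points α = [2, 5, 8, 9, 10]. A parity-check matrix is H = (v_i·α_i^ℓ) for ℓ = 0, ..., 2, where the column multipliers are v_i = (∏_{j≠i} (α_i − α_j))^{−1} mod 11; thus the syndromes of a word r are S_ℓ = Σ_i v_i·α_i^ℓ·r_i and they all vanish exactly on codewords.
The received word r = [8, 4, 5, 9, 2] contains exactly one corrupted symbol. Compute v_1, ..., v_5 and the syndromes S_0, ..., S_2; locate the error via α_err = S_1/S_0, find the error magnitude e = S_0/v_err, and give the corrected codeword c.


S = (7, 3, 6), error at position 1, error magnitude e = 5, c = [3, 4, 5, 9, 2].

Step 1: column multipliers v_i = (∏_{j≠i}(α_i − α_j))^{−1} mod 11.
  i = 1 (α = 2): (2−5)(2−8)(2−9)(2−10) = (−3)·(−6)·(−7)·(−8) = 1008 ≡ 7, so v_1 = 7^{−1} = 8 (mod 11).
  i = 2 (α = 5): (5−2)(5−8)(5−9)(5−10) = 3·(−3)·(−4)·(−5) = −180 ≡ 7, so v_2 = 7^{−1} = 8 (mod 11).
  i = 3 (α = 8): (8−2)(8−5)(8−9)(8−10) = 6·3·(−1)·(−2) = 36 ≡ 3, so v_3 = 3^{−1} = 4 (mod 11).
  i = 4 (α = 9): (9−2)(9−5)(9−8)(9−10) = 7·4·1·(−1) = −28 ≡ 5, so v_4 = 5^{−1} = 9 (mod 11).
  i = 5 (α = 10): (10−2)(10−5)(10−8)(10−9) = 8·5·2·1 = 80 ≡ 3, so v_5 = 3^{−1} = 4 (mod 11).
  v = [8, 8, 4, 9, 4].
Step 2: syndromes of r = [8, 4, 5, 9, 2] (all sums mod 11).
  S_0 = Σ v_i r_i = 8·8 + 8·4 + 4·5 + 9·9 + 4·2 = 205 ≡ 7.
  S_1 = Σ v_i α_i r_i = 8·2·8 + 8·5·4 + 4·8·5 + 9·9·9 + 4·10·2 = 1257 ≡ 3.
  α_i^2 mod 11 = [4, 3, 9, 4, 1].
  S_2 = Σ v_i α_i^2 r_i = 8·4·8 + 8·3·4 + 4·9·5 + 9·4·9 + 4·1·2 = 864 ≡ 6.
  S = (7, 3, 6) ≠ 0, so r is not a codeword (an error is present).
Step 3: locate the error. For a single error e at position i, S_ℓ = v_i·e·α_i^ℓ, so α_err = S_1/S_0.
  S_0^{−1} = 7^{−1} = 8 (mod 11), so α_err = 3·8 = 24 ≡ 2 = α_1. Error position i = 1.
  Consistency check: S_2/S_1 = 6·4 = 24 ≡ 2 = α_err ✓ (single-error assumption holds).
Step 4: error magnitude e = S_0/v_1 = S_0·∏_{j≠1}(α_1 − α_j) = 7·7 = 49 ≡ 5 (mod 11).
Step 5: correct position 1: c_1 = r_1 − e = 8 − 5 ≡ 3 (mod 11). Hence c = [3, 4, 5, 9, 2].
  Check: interpolating c through the α_i gives m(x) = 6 + 4·x (degree < 2) with m(α_i) = c_i for every i, so c is indeed a codeword.


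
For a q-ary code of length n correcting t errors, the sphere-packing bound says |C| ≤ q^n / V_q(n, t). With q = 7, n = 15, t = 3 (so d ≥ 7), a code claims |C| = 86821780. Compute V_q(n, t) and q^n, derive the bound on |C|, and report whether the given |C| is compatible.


V_q(n, t) = 102151, q^n = 4747561509943, Hamming bound = 46475918, |C| = 86821780 > bound (violated).

Step 1: Compute V_q(n, t) = Σ_{j=0}^3 C(n, j) (q−1)^j.
  j = 0: C(15,0)·(6)^0 = 1·1 = 1.
  j = 1: C(15,1)·(6)^1 = 15·6 = 90.
  j = 2: C(15,2)·(6)^2 = 105·36 = 3780.
  j = 3: C(15,3)·(6)^3 = 455·216 = 98280.
  V_q(n, t) = 1 + 90 + 3780 + 98280 = 102151.
Step 2: q^n = 7^15 = 4747561509943.
Step 3: Hamming bound ⌊q^n / V_q(n,t)⌋ = ⌊4747561509943/102151⌋ = 46475918.
Step 4: Compare |C| = 86821780 to 46475918: violated.
The claimed |C| lies above the Hamming bound, so no 7-ary code of length 15 with d ≥ 7 can have 86821780 codewords.


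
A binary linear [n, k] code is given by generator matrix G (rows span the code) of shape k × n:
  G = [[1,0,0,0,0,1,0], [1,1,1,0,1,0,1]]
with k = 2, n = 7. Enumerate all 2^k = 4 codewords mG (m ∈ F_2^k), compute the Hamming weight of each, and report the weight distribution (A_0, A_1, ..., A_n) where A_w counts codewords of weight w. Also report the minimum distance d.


Weight distribution: A_0 = 1, A_2 = 1, A_5 = 2. Minimum distance d = 2.

Enumerate all 2^2 = 4 messages m ∈ F_2^2.
For each, compute codeword c = mG in F_2^7, then tally its weight.
  m = 00 → c = 0000000, weight = 0.
  m = 10 → c = 1000010, weight = 2.
  m = 01 → c = 1110101, weight = 5.
  m = 11 → c = 0110111, weight = 5.
Tally weights:
  weight 0: 1 codewords.
  weight 2: 1 codewords.
  weight 5: 2 codewords.
Minimum distance d = smallest w > 0 with A_w > 0 = 2.
Sanity: Σ A_w = 4 = 2^2 = 4 ✓.


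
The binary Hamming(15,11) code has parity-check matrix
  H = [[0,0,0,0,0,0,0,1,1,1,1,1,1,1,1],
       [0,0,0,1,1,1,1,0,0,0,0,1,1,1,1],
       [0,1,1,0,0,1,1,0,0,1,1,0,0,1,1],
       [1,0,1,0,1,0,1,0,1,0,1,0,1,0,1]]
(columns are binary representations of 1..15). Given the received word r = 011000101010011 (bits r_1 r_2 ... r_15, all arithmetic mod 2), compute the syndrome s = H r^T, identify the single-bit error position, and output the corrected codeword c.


s = (0, 1, 0, 1)^T, error position = 5, corrected codeword c = 011010101010011

Compute s = H r^T mod 2 one row at a time:
  s_1 = 0 + 1 + 0 + 1 + 0 + 0 + 1 + 1 = 4 ≡ 0 (mod 2).
  s_2 = 0 + 0 + 0 + 1 + 0 + 0 + 1 + 1 = 3 ≡ 1 (mod 2).
  s_3 = 1 + 1 + 0 + 1 + 0 + 1 + 1 + 1 = 6 ≡ 0 (mod 2).
  s_4 = 0 + 1 + 0 + 1 + 1 + 1 + 0 + 1 = 5 ≡ 1 (mod 2).
s = (0, 1, 0, 1)^T — this equals column 5 of H (binary 0101), so error is at position 5.
Correct: flip bit 5 of r = 011000101010011 to get c = 011010101010011.


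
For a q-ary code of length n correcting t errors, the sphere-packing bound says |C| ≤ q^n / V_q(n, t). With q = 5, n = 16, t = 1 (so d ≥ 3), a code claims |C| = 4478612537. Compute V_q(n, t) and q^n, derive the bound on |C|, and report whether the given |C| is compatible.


V_q(n, t) = 65, q^n = 152587890625, Hamming bound = 2347506009, |C| = 4478612537 > bound (violated).

Step 1: Compute V_q(n, t) = Σ_{j=0}^1 C(n, j) (q−1)^j.
  j = 0: C(16,0)·(4)^0 = 1·1 = 1.
  j = 1: C(16,1)·(4)^1 = 16·4 = 64.
  V_q(n, t) = 1 + 64 = 65.
Step 2: q^n = 5^16 = 152587890625.
Step 3: Hamming bound ⌊q^n / V_q(n,t)⌋ = ⌊152587890625/65⌋ = 2347506009.
Step 4: Compare |C| = 4478612537 to 2347506009: violated.
The claimed |C| lies above the Hamming bound, so no 5-ary code of length 16 with d ≥ 3 can have 4478612537 codewords.


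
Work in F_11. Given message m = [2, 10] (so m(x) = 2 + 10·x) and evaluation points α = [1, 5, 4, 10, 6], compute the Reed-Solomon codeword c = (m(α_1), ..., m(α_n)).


c = [1, 8, 9, 3, 7]

Message polynomial: m(x) = 2 + 10·x (mod 11).
For each evaluation point α_i, compute m(α_i) mod 11:
  α_1 = 1: Horner steps 10 → 1, so m(1) = 1.
  α_2 = 5: Horner steps 10 → 8, so m(5) = 8.
  α_3 = 4: Horner steps 10 → 9, so m(4) = 9.
  α_4 = 10: Horner steps 10 → 3, so m(10) = 3.
  α_5 = 6: Horner steps 10 → 7, so m(6) = 7.
Codeword c = [1, 8, 9, 3, 7] ∈ F_11^5.


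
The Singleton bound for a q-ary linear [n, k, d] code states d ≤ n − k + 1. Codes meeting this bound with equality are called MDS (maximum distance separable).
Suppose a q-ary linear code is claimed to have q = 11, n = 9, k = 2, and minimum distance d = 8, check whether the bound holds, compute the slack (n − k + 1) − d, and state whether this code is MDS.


Singleton RHS = n − k + 1 = 8, slack = 0, bound satisfied, MDS.

Singleton bound: d ≤ n − k + 1.
Here n = 9, k = 2, so n − k + 1 = 8.
Given d = 8, check d ≤ 8: YES.
Slack = (n − k + 1) − d = 0.
The code is MDS (slack = 0).
Description: the claimed parameters are [9, 2, 8]_11; such a code would be MDS (meets Singleton bound).


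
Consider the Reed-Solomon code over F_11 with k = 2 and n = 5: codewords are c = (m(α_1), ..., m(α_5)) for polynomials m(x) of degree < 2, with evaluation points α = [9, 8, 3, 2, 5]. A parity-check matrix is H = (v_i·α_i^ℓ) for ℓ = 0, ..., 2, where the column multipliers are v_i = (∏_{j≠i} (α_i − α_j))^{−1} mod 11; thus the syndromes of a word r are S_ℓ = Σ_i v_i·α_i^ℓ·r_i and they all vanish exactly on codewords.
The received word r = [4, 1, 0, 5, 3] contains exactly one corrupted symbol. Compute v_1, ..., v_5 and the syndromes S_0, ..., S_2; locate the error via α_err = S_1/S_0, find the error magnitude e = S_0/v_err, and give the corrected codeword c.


S = (6, 7, 10), error at position 3, error magnitude e = 3, c = [4, 1, 8, 5, 3].

Step 1: column multipliers v_i = (∏_{j≠i}(α_i − α_j))^{−1} mod 11.
  i = 1 (α = 9): (9−8)(9−3)(9−2)(9−5) = 1·6·7·4 = 168 ≡ 3, so v_1 = 3^{−1} = 4 (mod 11).
  i = 2 (α = 8): (8−9)(8−3)(8−2)(8−5) = (−1)·5·6·3 = −90 ≡ 9, so v_2 = 9^{−1} = 5 (mod 11).
  i = 3 (α = 3): (3−9)(3−8)(3−2)(3−5) = (−6)·(−5)·1·(−2) = −60 ≡ 6, so v_3 = 6^{−1} = 2 (mod 11).
  i = 4 (α = 2): (2−9)(2−8)(2−3)(2−5) = (−7)·(−6)·(−1)·(−3) = 126 ≡ 5, so v_4 = 5^{−1} = 9 (mod 11).
  i = 5 (α = 5): (5−9)(5−8)(5−3)(5−2) = (−4)·(−3)·2·3 = 72 ≡ 6, so v_5 = 6^{−1} = 2 (mod 11).
  v = [4, 5, 2, 9, 2].
Step 2: syndromes of r = [4, 1, 0, 5, 3] (all sums mod 11).
  S_0 = Σ v_i r_i = 4·4 + 5·1 + 2·0 + 9·5 + 2·3 = 72 ≡ 6.
  S_1 = Σ v_i α_i r_i = 4·9·4 + 5·8·1 + 2·3·0 + 9·2·5 + 2·5·3 = 304 ≡ 7.
  α_i^2 mod 11 = [4, 9, 9, 4, 3].
  S_2 = Σ v_i α_i^2 r_i = 4·4·4 + 5·9·1 + 2·9·0 + 9·4·5 + 2·3·3 = 307 ≡ 10.
  S = (6, 7, 10) ≠ 0, so r is not a codeword (an error is present).
Step 3: locate the error. For a single error e at position i, S_ℓ = v_i·e·α_i^ℓ, so α_err = S_1/S_0.
  S_0^{−1} = 6^{−1} = 2 (mod 11), so α_err = 7·2 = 14 ≡ 3 = α_3. Error position i = 3.
  Consistency check: S_2/S_1 = 10·8 = 80 ≡ 3 = α_err ✓ (single-error assumption holds).
Step 4: error magnitude e = S_0/v_3 = S_0·∏_{j≠3}(α_3 − α_j) = 6·6 = 36 ≡ 3 (mod 11).
Step 5: correct position 3: c_3 = r_3 − e = 0 − 3 ≡ 8 (mod 11). Hence c = [4, 1, 8, 5, 3].
  Check: interpolating c through the α_i gives m(x) = 10 + 3·x (degree < 2) with m(α_i) = c_i for every i, so c is indeed a codeword.


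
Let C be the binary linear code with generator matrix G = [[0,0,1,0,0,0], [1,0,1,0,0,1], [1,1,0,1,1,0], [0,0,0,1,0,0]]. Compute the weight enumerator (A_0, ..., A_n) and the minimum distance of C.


Weight distribution: A_0 = 1, A_1 = 2, A_2 = 2, A_3 = 4, A_4 = 5, A_5 = 2. Minimum distance d = 1.

Enumerate all 2^4 = 16 messages m ∈ F_2^4.
For each, compute codeword c = mG in F_2^6, then tally its weight.
  m = 0000 → c = 000000, weight = 0.
  m = 1000 → c = 001000, weight = 1.
  m = 0100 → c = 101001, weight = 3.
  m = 1100 → c = 100001, weight = 2.
  m = 0010 → c = 110110, weight = 4.
  m = 1010 → c = 111110, weight = 5.
  m = 0110 → c = 011111, weight = 5.
  m = 1110 → c = 010111, weight = 4.
  m = 0001 → c = 000100, weight = 1.
  m = 1001 → c = 001100, weight = 2.
  m = 0101 → c = 101101, weight = 4.
  m = 1101 → c = 100101, weight = 3.
  m = 0011 → c = 110010, weight = 3.
  m = 1011 → c = 111010, weight = 4.
  m = 0111 → c = 011011, weight = 4.
  m = 1111 → c = 010011, weight = 3.
Tally weights:
  weight 0: 1 codewords.
  weight 1: 2 codewords.
  weight 2: 2 codewords.
  weight 3: 4 codewords.
  weight 4: 5 codewords.
  weight 5: 2 codewords.
Minimum distance d = smallest w > 0 with A_w > 0 = 1.
Sanity: Σ A_w = 16 = 2^4 = 16 ✓.


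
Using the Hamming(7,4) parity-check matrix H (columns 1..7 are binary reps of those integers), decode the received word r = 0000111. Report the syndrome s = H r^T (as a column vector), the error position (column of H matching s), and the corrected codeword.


s = (1, 0, 0)^T, error position = 4, corrected codeword c = 0001111

Compute s = H r^T mod 2 one row at a time:
  s_1 = 0 + 1 + 1 + 1 = 3 ≡ 1 (mod 2).
  s_2 = 0 + 0 + 1 + 1 = 2 ≡ 0 (mod 2).
  s_3 = 0 + 0 + 1 + 1 = 2 ≡ 0 (mod 2).
s = (1, 0, 0)^T — this equals column 4 of H (binary 100), so error is at position 4.
Correct: flip bit 4 of r = 0000111 to get c = 0001111.


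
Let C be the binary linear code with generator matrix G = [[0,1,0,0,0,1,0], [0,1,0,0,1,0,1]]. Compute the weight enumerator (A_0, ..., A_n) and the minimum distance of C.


Weight distribution: A_0 = 1, A_2 = 1, A_3 = 2. Minimum distance d = 2.

Enumerate all 2^2 = 4 messages m ∈ F_2^2.
For each, compute codeword c = mG in F_2^7, then tally its weight.
  m = 00 → c = 0000000, weight = 0.
  m = 10 → c = 0100010, weight = 2.
  m = 01 → c = 0100101, weight = 3.
  m = 11 → c = 0000111, weight = 3.
Tally weights:
  weight 0: 1 codewords.
  weight 2: 1 codewords.
  weight 3: 2 codewords.
Minimum distance d = smallest w > 0 with A_w > 0 = 2.
Sanity: Σ A_w = 4 = 2^2 = 4 ✓.


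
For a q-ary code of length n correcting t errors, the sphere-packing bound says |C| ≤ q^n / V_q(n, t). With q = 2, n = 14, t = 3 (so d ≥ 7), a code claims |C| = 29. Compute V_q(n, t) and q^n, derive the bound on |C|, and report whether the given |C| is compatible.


V_q(n, t) = 470, q^n = 16384, Hamming bound = 34, |C| = 29 ≤ bound (satisfied).

Step 1: Compute V_q(n, t) = Σ_{j=0}^3 C(n, j) (q−1)^j.
  j = 0: C(14,0)·(1)^0 = 1·1 = 1.
  j = 1: C(14,1)·(1)^1 = 14·1 = 14.
  j = 2: C(14,2)·(1)^2 = 91·1 = 91.
  j = 3: C(14,3)·(1)^3 = 364·1 = 364.
  V_q(n, t) = 1 + 14 + 91 + 364 = 470.
Step 2: q^n = 2^14 = 16384.
Step 3: Hamming bound ⌊q^n / V_q(n,t)⌋ = ⌊16384/470⌋ = 34.
Step 4: Compare |C| = 29 to 34: satisfied.
The claimed |C| lies below the Hamming bound.


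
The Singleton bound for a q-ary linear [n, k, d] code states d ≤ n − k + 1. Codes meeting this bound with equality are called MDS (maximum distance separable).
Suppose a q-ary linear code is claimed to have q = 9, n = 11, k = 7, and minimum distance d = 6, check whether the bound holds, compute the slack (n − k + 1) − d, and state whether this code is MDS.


Singleton RHS = n − k + 1 = 5, slack = -1, bound violated (no such code; not MDS).

Singleton bound: d ≤ n − k + 1.
Here n = 11, k = 7, so n − k + 1 = 5.
Given d = 6, check d ≤ 5: NO.
Slack = (n − k + 1) − d = -1.
The slack is negative: d = 6 exceeds n − k + 1 = 5 by 1, so the Singleton bound is violated and no linear [11, 7, 6]_9 code can exist. In particular it is not MDS (MDS requires d = n − k + 1 exactly).
Description: the claimed parameters are [11, 7, 6]_9; such a code would be impossible (violates the Singleton bound).


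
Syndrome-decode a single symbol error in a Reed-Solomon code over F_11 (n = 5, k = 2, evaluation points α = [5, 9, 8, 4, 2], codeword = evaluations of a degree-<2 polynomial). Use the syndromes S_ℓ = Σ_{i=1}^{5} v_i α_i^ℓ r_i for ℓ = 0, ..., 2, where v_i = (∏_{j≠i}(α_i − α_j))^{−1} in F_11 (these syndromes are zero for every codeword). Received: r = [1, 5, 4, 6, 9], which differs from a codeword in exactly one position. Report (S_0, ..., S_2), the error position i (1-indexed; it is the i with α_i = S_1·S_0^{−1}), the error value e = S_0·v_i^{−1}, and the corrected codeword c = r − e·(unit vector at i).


S = (7, 6, 2), error at position 4, error magnitude e = 6, c = [1, 5, 4, 0, 9].

Step 1: column multipliers v_i = (∏_{j≠i}(α_i − α_j))^{−1} mod 11.
  i = 1 (α = 5): (5−9)(5−8)(5−4)(5−2) = (−4)·(−3)·1·3 = 36 ≡ 3, so v_1 = 3^{−1} = 4 (mod 11).
  i = 2 (α = 9): (9−5)(9−8)(9−4)(9−2) = 4·1·5·7 = 140 ≡ 8, so v_2 = 8^{−1} = 7 (mod 11).
  i = 3 (α = 8): (8−5)(8−9)(8−4)(8−2) = 3·(−1)·4·6 = −72 ≡ 5, so v_3 = 5^{−1} = 9 (mod 11).
  i = 4 (α = 4): (4−5)(4−9)(4−8)(4−2) = (−1)·(−5)·(−4)·2 = −40 ≡ 4, so v_4 = 4^{−1} = 3 (mod 11).
  i = 5 (α = 2): (2−5)(2−9)(2−8)(2−4) = (−3)·(−7)·(−6)·(−2) = 252 ≡ 10, so v_5 = 10^{−1} = 10 (mod 11).
  v = [4, 7, 9, 3, 10].
Step 2: syndromes of r = [1, 5, 4, 6, 9] (all sums mod 11).
  S_0 = Σ v_i r_i = 4·1 + 7·5 + 9·4 + 3·6 + 10·9 = 183 ≡ 7.
  S_1 = Σ v_i α_i r_i = 4·5·1 + 7·9·5 + 9·8·4 + 3·4·6 + 10·2·9 = 875 ≡ 6.
  α_i^2 mod 11 = [3, 4, 9, 5, 4].
  S_2 = Σ v_i α_i^2 r_i = 4·3·1 + 7·4·5 + 9·9·4 + 3·5·6 + 10·4·9 = 926 ≡ 2.
  S = (7, 6, 2) ≠ 0, so r is not a codeword (an error is present).
Step 3: locate the error. For a single error e at position i, S_ℓ = v_i·e·α_i^ℓ, so α_err = S_1/S_0.
  S_0^{−1} = 7^{−1} = 8 (mod 11), so α_err = 6·8 = 48 ≡ 4 = α_4. Error position i = 4.
  Consistency check: S_2/S_1 = 2·2 = 4 ≡ 4 = α_err ✓ (single-error assumption holds).
Step 4: error magnitude e = S_0/v_4 = S_0·∏_{j≠4}(α_4 − α_j) = 7·4 = 28 ≡ 6 (mod 11).
Step 5: correct position 4: c_4 = r_4 − e = 6 − 6 ≡ 0 (mod 11). Hence c = [1, 5, 4, 0, 9].
  Check: interpolating c through the α_i gives m(x) = 7 + 1·x (degree < 2) with m(α_i) = c_i for every i, so c is indeed a codeword.


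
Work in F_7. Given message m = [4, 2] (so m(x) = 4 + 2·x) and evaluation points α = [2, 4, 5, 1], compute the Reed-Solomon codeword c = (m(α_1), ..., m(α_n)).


c = [1, 5, 0, 6]

Message polynomial: m(x) = 4 + 2·x (mod 7).
For each evaluation point α_i, compute m(α_i) mod 7:
  α_1 = 2: Horner steps 2 → 1, so m(2) = 1.
  α_2 = 4: Horner steps 2 → 5, so m(4) = 5.
  α_3 = 5: Horner steps 2 → 0, so m(5) = 0.
  α_4 = 1: Horner steps 2 → 6, so m(1) = 6.
Codeword c = [1, 5, 0, 6] ∈ F_7^4.


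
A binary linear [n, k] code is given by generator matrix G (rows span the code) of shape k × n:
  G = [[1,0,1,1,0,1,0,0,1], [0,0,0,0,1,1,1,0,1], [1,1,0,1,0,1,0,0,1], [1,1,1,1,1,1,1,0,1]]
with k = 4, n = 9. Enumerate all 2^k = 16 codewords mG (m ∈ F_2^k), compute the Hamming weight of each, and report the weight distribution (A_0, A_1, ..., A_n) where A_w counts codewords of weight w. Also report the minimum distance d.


Weight distribution: A_0 = 1, A_2 = 2, A_3 = 4, A_4 = 2, A_5 = 4, A_6 = 2, A_8 = 1. Minimum distance d = 2.

Enumerate all 2^4 = 16 messages m ∈ F_2^4.
For each, compute codeword c = mG in F_2^9, then tally its weight.
  m = 0000 → c = 000000000, weight = 0.
  m = 1000 → c = 101101001, weight = 5.
  m = 0100 → c = 000011101, weight = 4.
  m = 1100 → c = 101110100, weight = 5.
  m = 0010 → c = 110101001, weight = 5.
  m = 1010 → c = 011000000, weight = 2.
  m = 0110 → c = 110110100, weight = 5.
  m = 1110 → c = 011011101, weight = 6.
  m = 0001 → c = 111111101, weight = 8.
  m = 1001 → c = 010010100, weight = 3.
  m = 0101 → c = 111100000, weight = 4.
  m = 1101 → c = 010001001, weight = 3.
  m = 0011 → c = 001010100, weight = 3.
  m = 1011 → c = 100111101, weight = 6.
  m = 0111 → c = 001001001, weight = 3.
  m = 1111 → c = 100100000, weight = 2.
Tally weights:
  weight 0: 1 codewords.
  weight 2: 2 codewords.
  weight 3: 4 codewords.
  weight 4: 2 codewords.
  weight 5: 4 codewords.
  weight 6: 2 codewords.
  weight 8: 1 codewords.
Minimum distance d = smallest w > 0 with A_w > 0 = 2.
Sanity: Σ A_w = 16 = 2^4 = 16 ✓.


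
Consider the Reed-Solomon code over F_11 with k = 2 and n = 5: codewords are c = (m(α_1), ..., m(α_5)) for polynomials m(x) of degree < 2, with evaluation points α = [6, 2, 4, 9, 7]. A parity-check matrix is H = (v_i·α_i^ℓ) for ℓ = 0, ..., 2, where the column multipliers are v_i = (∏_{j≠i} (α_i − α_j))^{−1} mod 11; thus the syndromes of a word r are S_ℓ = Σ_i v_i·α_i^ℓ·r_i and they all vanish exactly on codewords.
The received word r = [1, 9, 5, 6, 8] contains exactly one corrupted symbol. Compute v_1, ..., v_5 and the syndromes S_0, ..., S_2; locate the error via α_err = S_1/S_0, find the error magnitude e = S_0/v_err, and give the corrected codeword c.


S = (3, 10, 4), error at position 5, error magnitude e = 9, c = [1, 9, 5, 6, 10].

Step 1: column multipliers v_i = (∏_{j≠i}(α_i − α_j))^{−1} mod 11.
  i = 1 (α = 6): (6−2)(6−4)(6−9)(6−7) = 4·2·(−3)·(−1) = 24 ≡ 2, so v_1 = 2^{−1} = 6 (mod 11).
  i = 2 (α = 2): (2−6)(2−4)(2−9)(2−7) = (−4)·(−2)·(−7)·(−5) = 280 ≡ 5, so v_2 = 5^{−1} = 9 (mod 11).
  i = 3 (α = 4): (4−6)(4−2)(4−9)(4−7) = (−2)·2·(−5)·(−3) = −60 ≡ 6, so v_3 = 6^{−1} = 2 (mod 11).
  i = 4 (α = 9): (9−6)(9−2)(9−4)(9−7) = 3·7·5·2 = 210 ≡ 1, so v_4 = 1^{−1} = 1 (mod 11).
  i = 5 (α = 7): (7−6)(7−2)(7−4)(7−9) = 1·5·3·(−2) = −30 ≡ 3, so v_5 = 3^{−1} = 4 (mod 11).
  v = [6, 9, 2, 1, 4].
Step 2: syndromes of r = [1, 9, 5, 6, 8] (all sums mod 11).
  S_0 = Σ v_i r_i = 6·1 + 9·9 + 2·5 + 1·6 + 4·8 = 135 ≡ 3.
  S_1 = Σ v_i α_i r_i = 6·6·1 + 9·2·9 + 2·4·5 + 1·9·6 + 4·7·8 = 516 ≡ 10.
  α_i^2 mod 11 = [3, 4, 5, 4, 5].
  S_2 = Σ v_i α_i^2 r_i = 6·3·1 + 9·4·9 + 2·5·5 + 1·4·6 + 4·5·8 = 576 ≡ 4.
  S = (3, 10, 4) ≠ 0, so r is not a codeword (an error is present).
Step 3: locate the error. For a single error e at position i, S_ℓ = v_i·e·α_i^ℓ, so α_err = S_1/S_0.
  S_0^{−1} = 3^{−1} = 4 (mod 11), so α_err = 10·4 = 40 ≡ 7 = α_5. Error position i = 5.
  Consistency check: S_2/S_1 = 4·10 = 40 ≡ 7 = α_err ✓ (single-error assumption holds).
Step 4: error magnitude e = S_0/v_5 = S_0·∏_{j≠5}(α_5 − α_j) = 3·3 = 9 ≡ 9 (mod 11).
Step 5: correct position 5: c_5 = r_5 − e = 8 − 9 ≡ 10 (mod 11). Hence c = [1, 9, 5, 6, 10].
  Check: interpolating c through the α_i gives m(x) = 2 + 9·x (degree < 2) with m(α_i) = c_i for every i, so c is indeed a codeword.


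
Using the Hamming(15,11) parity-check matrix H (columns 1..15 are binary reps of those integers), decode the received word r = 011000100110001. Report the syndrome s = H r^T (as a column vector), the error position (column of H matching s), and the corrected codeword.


s = (1, 0, 0, 0)^T, error position = 8, corrected codeword c = 011000110110001

Compute s = H r^T mod 2 one row at a time:
  s_1 = 0 + 0 + 1 + 1 + 0 + 0 + 0 + 1 = 3 ≡ 1 (mod 2).
  s_2 = 0 + 0 + 0 + 1 + 0 + 0 + 0 + 1 = 2 ≡ 0 (mod 2).
  s_3 = 1 + 1 + 0 + 1 + 1 + 1 + 0 + 1 = 6 ≡ 0 (mod 2).
  s_4 = 0 + 1 + 0 + 1 + 0 + 1 + 0 + 1 = 4 ≡ 0 (mod 2).
s = (1, 0, 0, 0)^T — this equals column 8 of H (binary 1000), so error is at position 8.
Correct: flip bit 8 of r = 011000100110001 to get c = 011000110110001.


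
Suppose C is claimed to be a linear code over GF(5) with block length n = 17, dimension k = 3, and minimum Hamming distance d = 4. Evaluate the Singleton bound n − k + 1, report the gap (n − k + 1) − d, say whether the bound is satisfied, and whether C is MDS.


Singleton RHS = n − k + 1 = 15, slack = 11, bound satisfied, not MDS.

Singleton bound: d ≤ n − k + 1.
Here n = 17, k = 3, so n − k + 1 = 15.
Given d = 4, check d ≤ 15: YES.
Slack = (n − k + 1) − d = 11.
The code is NOT MDS (slack = 11 > 0).
Description: the claimed parameters are [17, 3, 4]_5; such a code would be non-MDS.


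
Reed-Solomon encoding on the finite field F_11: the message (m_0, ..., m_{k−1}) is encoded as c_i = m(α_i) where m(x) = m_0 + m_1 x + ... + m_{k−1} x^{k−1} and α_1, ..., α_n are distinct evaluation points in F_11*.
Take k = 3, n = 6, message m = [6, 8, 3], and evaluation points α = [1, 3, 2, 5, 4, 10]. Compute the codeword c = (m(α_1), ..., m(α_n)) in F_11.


c = [6, 2, 1, 0, 9, 1]

Message polynomial: m(x) = 6 + 8·x + 3·x^2 (mod 11).
For each evaluation point α_i, compute m(α_i) mod 11:
  α_1 = 1: Horner steps 3 → 0 → 6, so m(1) = 6.
  α_2 = 3: Horner steps 3 → 6 → 2, so m(3) = 2.
  α_3 = 2: Horner steps 3 → 3 → 1, so m(2) = 1.
  α_4 = 5: Horner steps 3 → 1 → 0, so m(5) = 0.
  α_5 = 4: Horner steps 3 → 9 → 9, so m(4) = 9.
  α_6 = 10: Horner steps 3 → 5 → 1, so m(10) = 1.
Codeword c = [6, 2, 1, 0, 9, 1] ∈ F_11^6.


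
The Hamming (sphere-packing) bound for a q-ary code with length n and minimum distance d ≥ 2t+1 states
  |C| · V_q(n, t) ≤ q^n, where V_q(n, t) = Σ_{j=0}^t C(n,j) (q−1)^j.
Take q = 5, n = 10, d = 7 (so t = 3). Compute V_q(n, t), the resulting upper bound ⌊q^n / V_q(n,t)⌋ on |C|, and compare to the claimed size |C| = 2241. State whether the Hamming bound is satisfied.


V_q(n, t) = 8441, q^n = 9765625, Hamming bound = 1156, |C| = 2241 > bound (violated).

Step 1: Compute V_q(n, t) = Σ_{j=0}^3 C(n, j) (q−1)^j.
  j = 0: C(10,0)·(4)^0 = 1·1 = 1.
  j = 1: C(10,1)·(4)^1 = 10·4 = 40.
  j = 2: C(10,2)·(4)^2 = 45·16 = 720.
  j = 3: C(10,3)·(4)^3 = 120·64 = 7680.
  V_q(n, t) = 1 + 40 + 720 + 7680 = 8441.
Step 2: q^n = 5^10 = 9765625.
Step 3: Hamming bound ⌊q^n / V_q(n,t)⌋ = ⌊9765625/8441⌋ = 1156.
Step 4: Compare |C| = 2241 to 1156: violated.
The claimed |C| lies above the Hamming bound, so no 5-ary code of length 10 with d ≥ 7 can have 2241 codewords.


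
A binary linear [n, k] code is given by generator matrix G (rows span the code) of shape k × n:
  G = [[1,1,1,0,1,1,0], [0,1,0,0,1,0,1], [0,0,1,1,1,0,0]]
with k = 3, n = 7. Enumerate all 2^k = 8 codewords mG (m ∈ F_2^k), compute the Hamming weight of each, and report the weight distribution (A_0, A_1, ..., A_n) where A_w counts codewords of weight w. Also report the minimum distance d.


Weight distribution: A_0 = 1, A_3 = 2, A_4 = 3, A_5 = 2. Minimum distance d = 3.

Enumerate all 2^3 = 8 messages m ∈ F_2^3.
For each, compute codeword c = mG in F_2^7, then tally its weight.
  m = 000 → c = 0000000, weight = 0.
  m = 100 → c = 1110110, weight = 5.
  m = 010 → c = 0100101, weight = 3.
  m = 110 → c = 1010011, weight = 4.
  m = 001 → c = 0011100, weight = 3.
  m = 101 → c = 1101010, weight = 4.
  m = 011 → c = 0111001, weight = 4.
  m = 111 → c = 1001111, weight = 5.
Tally weights:
  weight 0: 1 codewords.
  weight 3: 2 codewords.
  weight 4: 3 codewords.
  weight 5: 2 codewords.
Minimum distance d = smallest w > 0 with A_w > 0 = 3.
Sanity: Σ A_w = 8 = 2^3 = 8 ✓.


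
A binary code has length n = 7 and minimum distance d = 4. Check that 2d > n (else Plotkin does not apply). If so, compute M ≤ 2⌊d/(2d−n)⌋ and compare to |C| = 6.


Plotkin bound M ≤ 8; given |C| = 6 ≤ bound (satisfied).

Check applicability: 2d = 8, n = 7.
2d − n = 1 > 0, so Plotkin applies.
Compute d/(2d−n) = 4/1 ≈ 4.0000.
⌊d/(2d−n)⌋ = 4.
Plotkin bound: M ≤ 2·4 = 8.
Given |C| = 6, check: satisfied.
This |C| is below the Plotkin bound.


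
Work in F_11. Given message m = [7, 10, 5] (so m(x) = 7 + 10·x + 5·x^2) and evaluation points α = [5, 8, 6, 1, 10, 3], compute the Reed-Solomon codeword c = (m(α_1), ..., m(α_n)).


c = [6, 0, 5, 0, 2, 5]

Message polynomial: m(x) = 7 + 10·x + 5·x^2 (mod 11).
For each evaluation point α_i, compute m(α_i) mod 11:
  α_1 = 5: Horner steps 5 → 2 → 6, so m(5) = 6.
  α_2 = 8: Horner steps 5 → 6 → 0, so m(8) = 0.
  α_3 = 6: Horner steps 5 → 7 → 5, so m(6) = 5.
  α_4 = 1: Horner steps 5 → 4 → 0, so m(1) = 0.
  α_5 = 10: Horner steps 5 → 5 → 2, so m(10) = 2.
  α_6 = 3: Horner steps 5 → 3 → 5, so m(3) = 5.
Codeword c = [6, 0, 5, 0, 2, 5] ∈ F_11^6.


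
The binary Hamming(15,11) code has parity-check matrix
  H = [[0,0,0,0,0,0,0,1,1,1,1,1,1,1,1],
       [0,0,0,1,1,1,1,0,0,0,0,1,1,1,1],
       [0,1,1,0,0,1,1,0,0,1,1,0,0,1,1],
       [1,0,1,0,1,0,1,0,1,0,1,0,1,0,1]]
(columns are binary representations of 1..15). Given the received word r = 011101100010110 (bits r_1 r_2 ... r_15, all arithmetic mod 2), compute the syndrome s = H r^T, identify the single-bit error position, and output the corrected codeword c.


s = (1, 1, 0, 0)^T, error position = 12, corrected codeword c = 011101100011110

Compute s = H r^T mod 2 one row at a time:
  s_1 = 0 + 0 + 0 + 1 + 0 + 1 + 1 + 0 = 3 ≡ 1 (mod 2).
  s_2 = 1 + 0 + 1 + 1 + 0 + 1 + 1 + 0 = 5 ≡ 1 (mod 2).
  s_3 = 1 + 1 + 1 + 1 + 0 + 1 + 1 + 0 = 6 ≡ 0 (mod 2).
  s_4 = 0 + 1 + 0 + 1 + 0 + 1 + 1 + 0 = 4 ≡ 0 (mod 2).
s = (1, 1, 0, 0)^T — this equals column 12 of H (binary 1100), so error is at position 12.
Correct: flip bit 12 of r = 011101100010110 to get c = 011101100011110.


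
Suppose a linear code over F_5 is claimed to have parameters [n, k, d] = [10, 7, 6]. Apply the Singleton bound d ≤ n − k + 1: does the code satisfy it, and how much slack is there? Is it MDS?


Singleton RHS = n − k + 1 = 4, slack = -2, bound violated (no such code; not MDS).

Singleton bound: d ≤ n − k + 1.
Here n = 10, k = 7, so n − k + 1 = 4.
Given d = 6, check d ≤ 4: NO.
Slack = (n − k + 1) − d = -2.
The slack is negative: d = 6 exceeds n − k + 1 = 4 by 2, so the Singleton bound is violated and no linear [10, 7, 6]_5 code can exist. In particular it is not MDS (MDS requires d = n − k + 1 exactly).
Description: the claimed parameters are [10, 7, 6]_5; such a code would be impossible (violates the Singleton bound).


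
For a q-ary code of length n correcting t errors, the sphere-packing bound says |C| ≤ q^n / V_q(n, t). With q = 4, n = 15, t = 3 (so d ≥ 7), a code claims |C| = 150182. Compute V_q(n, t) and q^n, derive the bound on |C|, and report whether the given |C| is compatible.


V_q(n, t) = 13276, q^n = 1073741824, Hamming bound = 80878, |C| = 150182 > bound (violated).

Step 1: Compute V_q(n, t) = Σ_{j=0}^3 C(n, j) (q−1)^j.
  j = 0: C(15,0)·(3)^0 = 1·1 = 1.
  j = 1: C(15,1)·(3)^1 = 15·3 = 45.
  j = 2: C(15,2)·(3)^2 = 105·9 = 945.
  j = 3: C(15,3)·(3)^3 = 455·27 = 12285.
  V_q(n, t) = 1 + 45 + 945 + 12285 = 13276.
Step 2: q^n = 4^15 = 1073741824.
Step 3: Hamming bound ⌊q^n / V_q(n,t)⌋ = ⌊1073741824/13276⌋ = 80878.
Step 4: Compare |C| = 150182 to 80878: violated.
The claimed |C| lies above the Hamming bound, so no 4-ary code of length 15 with d ≥ 7 can have 150182 codewords.


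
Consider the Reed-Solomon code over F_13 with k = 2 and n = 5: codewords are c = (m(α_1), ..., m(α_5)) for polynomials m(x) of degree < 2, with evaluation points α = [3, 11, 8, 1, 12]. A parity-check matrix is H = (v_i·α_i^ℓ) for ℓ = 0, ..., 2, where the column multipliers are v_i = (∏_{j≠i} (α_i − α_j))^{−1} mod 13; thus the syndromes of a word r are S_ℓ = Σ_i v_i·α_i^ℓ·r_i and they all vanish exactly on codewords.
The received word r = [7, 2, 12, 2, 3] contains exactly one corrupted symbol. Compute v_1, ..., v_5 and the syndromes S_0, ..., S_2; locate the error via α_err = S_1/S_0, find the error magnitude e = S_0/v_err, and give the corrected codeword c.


S = (6, 6, 6), error at position 4, error magnitude e = 10, c = [7, 2, 12, 5, 3].

Step 1: column multipliers v_i = (∏_{j≠i}(α_i − α_j))^{−1} mod 13.
  i = 1 (α = 3): (3−11)(3−8)(3−1)(3−12) = (−8)·(−5)·2·(−9) = −720 ≡ 8, so v_1 = 8^{−1} = 5 (mod 13).
  i = 2 (α = 11): (11−3)(11−8)(11−1)(11−12) = 8·3·10·(−1) = −240 ≡ 7, so v_2 = 7^{−1} = 2 (mod 13).
  i = 3 (α = 8): (8−3)(8−11)(8−1)(8−12) = 5·(−3)·7·(−4) = 420 ≡ 4, so v_3 = 4^{−1} = 10 (mod 13).
  i = 4 (α = 1): (1−3)(1−11)(1−8)(1−12) = (−2)·(−10)·(−7)·(−11) = 1540 ≡ 6, so v_4 = 6^{−1} = 11 (mod 13).
  i = 5 (α = 12): (12−3)(12−11)(12−8)(12−1) = 9·1·4·11 = 396 ≡ 6, so v_5 = 6^{−1} = 11 (mod 13).
  v = [5, 2, 10, 11, 11].
Step 2: syndromes of r = [7, 2, 12, 2, 3] (all sums mod 13).
  S_0 = Σ v_i r_i = 5·7 + 2·2 + 10·12 + 11·2 + 11·3 = 214 ≡ 6.
  S_1 = Σ v_i α_i r_i = 5·3·7 + 2·11·2 + 10·8·12 + 11·1·2 + 11·12·3 = 1527 ≡ 6.
  α_i^2 mod 13 = [9, 4, 12, 1, 1].
  S_2 = Σ v_i α_i^2 r_i = 5·9·7 + 2·4·2 + 10·12·12 + 11·1·2 + 11·1·3 = 1826 ≡ 6.
  S = (6, 6, 6) ≠ 0, so r is not a codeword (an error is present).
Step 3: locate the error. For a single error e at position i, S_ℓ = v_i·e·α_i^ℓ, so α_err = S_1/S_0.
  S_0^{−1} = 6^{−1} = 11 (mod 13), so α_err = 6·11 = 66 ≡ 1 = α_4. Error position i = 4.
  Consistency check: S_2/S_1 = 6·11 = 66 ≡ 1 = α_err ✓ (single-error assumption holds).
Step 4: error magnitude e = S_0/v_4 = S_0·∏_{j≠4}(α_4 − α_j) = 6·6 = 36 ≡ 10 (mod 13).
Step 5: correct position 4: c_4 = r_4 − e = 2 − 10 ≡ 5 (mod 13). Hence c = [7, 2, 12, 5, 3].
  Check: interpolating c through the α_i gives m(x) = 4 + 1·x (degree < 2) with m(α_i) = c_i for every i, so c is indeed a codeword.
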